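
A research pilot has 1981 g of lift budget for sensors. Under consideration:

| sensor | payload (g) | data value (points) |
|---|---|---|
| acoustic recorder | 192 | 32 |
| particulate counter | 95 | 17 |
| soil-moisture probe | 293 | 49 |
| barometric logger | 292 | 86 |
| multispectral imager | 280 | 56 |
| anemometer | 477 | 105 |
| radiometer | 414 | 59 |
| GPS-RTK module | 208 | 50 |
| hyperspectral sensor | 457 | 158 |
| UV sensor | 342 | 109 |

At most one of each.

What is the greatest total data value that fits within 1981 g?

540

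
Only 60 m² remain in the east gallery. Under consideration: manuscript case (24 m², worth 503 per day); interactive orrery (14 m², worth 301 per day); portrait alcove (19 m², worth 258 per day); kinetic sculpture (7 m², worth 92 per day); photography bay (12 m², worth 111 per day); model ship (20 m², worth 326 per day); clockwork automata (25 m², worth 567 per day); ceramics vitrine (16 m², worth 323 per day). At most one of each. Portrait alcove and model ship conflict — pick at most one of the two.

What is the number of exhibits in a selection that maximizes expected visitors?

Optimal total is 1194.
One optimal bundle: interactive orrery + model ship + clockwork automata (59 m²).
Every optimal selection uses 3 exhibits.

3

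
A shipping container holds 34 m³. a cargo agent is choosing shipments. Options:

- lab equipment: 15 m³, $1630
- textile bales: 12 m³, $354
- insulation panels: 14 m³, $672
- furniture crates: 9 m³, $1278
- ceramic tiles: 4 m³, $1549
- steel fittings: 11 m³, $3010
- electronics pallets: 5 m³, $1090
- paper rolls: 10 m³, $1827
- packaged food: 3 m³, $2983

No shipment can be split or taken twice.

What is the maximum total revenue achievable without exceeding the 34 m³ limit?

Density check — packaged food 994.33, ceramic tiles 387.25, steel fittings 273.64, electronics pallets 218.00 are the best per m³.
Taking ceramic tiles + steel fittings + electronics pallets + paper rolls + packaged food: 33 m³ used, 10459 in revenue.
Every other selection either busts 34 m³ or fails to beat 10459.

10459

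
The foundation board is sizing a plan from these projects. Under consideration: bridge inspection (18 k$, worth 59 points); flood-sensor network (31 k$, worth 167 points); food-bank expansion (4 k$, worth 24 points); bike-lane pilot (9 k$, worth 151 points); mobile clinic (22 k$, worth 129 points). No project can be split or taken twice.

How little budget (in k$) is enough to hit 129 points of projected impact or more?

9

Need the lightest bundle worth ≥ 129.
Taking bike-lane pilot gives 151 (≥ 129) for 9 k$.
Any bundle with less than 9 k$ falls short of 129.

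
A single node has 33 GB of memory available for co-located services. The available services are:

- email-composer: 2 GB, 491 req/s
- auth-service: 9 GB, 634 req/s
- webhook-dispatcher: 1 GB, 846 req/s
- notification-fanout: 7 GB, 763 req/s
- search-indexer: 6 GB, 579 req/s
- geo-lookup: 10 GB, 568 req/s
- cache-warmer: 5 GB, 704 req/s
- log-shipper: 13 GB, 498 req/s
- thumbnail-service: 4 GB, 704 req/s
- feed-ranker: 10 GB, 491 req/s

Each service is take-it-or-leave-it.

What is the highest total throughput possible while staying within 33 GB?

Density check — webhook-dispatcher 846.00, email-composer 245.50, thumbnail-service 176.00 are the best per GB.
A density-first pass picks email-composer + webhook-dispatcher + notification-fanout + search-indexer + cache-warmer + thumbnail-service — 4087 at 25 GB.
Dropping email-composer frees 2 GB; slotting in auth-service (9 GB) lifts the total to 4230 at 32 GB.

4230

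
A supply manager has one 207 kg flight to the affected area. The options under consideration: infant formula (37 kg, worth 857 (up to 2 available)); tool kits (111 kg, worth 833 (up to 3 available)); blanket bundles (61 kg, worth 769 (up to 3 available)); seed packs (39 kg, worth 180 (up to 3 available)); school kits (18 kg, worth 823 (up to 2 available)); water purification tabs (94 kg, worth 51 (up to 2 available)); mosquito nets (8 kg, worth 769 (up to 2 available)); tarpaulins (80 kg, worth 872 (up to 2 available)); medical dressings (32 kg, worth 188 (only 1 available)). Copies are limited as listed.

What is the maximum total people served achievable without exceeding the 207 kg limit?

5770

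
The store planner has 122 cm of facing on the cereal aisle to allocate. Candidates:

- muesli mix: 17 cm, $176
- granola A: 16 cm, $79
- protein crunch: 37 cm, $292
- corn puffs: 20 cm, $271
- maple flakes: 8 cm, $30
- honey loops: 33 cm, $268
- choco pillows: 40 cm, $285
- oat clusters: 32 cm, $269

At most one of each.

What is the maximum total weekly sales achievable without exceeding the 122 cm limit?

Greedy by ratio would take muesli mix + granola A + corn puffs + honey loops + oat clusters: 118 cm used, total 1063.
The 33 cm tied up in muesli mix and granola A is better spent on protein crunch — total rises to 1100 (122 cm).
Next best is muesli mix + granola A + protein crunch + corn puffs + oat clusters at 1087 (122 cm) — short by 13.

1100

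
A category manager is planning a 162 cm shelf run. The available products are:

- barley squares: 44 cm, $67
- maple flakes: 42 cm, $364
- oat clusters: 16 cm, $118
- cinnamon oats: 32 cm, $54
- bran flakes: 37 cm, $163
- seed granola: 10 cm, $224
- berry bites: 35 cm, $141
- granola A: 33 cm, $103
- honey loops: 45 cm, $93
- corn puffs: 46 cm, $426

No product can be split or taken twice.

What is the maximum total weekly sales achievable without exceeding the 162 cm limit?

1295

Taking maple flakes + oat clusters + bran flakes + seed granola + corn puffs: 151 cm used, 1295 in weekly sales.
Every other selection either busts 162 cm or fails to beat 1295.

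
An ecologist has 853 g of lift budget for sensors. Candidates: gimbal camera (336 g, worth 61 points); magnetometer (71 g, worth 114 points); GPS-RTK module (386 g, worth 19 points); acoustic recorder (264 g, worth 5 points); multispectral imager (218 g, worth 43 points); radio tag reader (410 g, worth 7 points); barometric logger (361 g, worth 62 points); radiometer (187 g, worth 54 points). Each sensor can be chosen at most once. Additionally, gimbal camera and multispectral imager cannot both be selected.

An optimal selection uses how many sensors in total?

The maximum data value within 853 g is 273.
magnetometer + multispectral imager + barometric logger + radiometer hits 273 at 837 g.
Any selection reaching 273 contains exactly 4 sensors.

4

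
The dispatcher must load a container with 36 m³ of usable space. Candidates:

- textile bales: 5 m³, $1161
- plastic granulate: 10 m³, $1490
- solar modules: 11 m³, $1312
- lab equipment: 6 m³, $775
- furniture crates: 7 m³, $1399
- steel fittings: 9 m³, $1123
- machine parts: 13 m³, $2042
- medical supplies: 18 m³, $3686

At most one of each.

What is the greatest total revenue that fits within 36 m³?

Density check — textile bales 232.20, medical supplies 204.78, furniture crates 199.86, machine parts 157.08 are the best per m³.
Best packing: textile bales + lab equipment + furniture crates + medical supplies — 36 m³, 7021 total.
Runner-up textile bales + machine parts + medical supplies tops out at 6889.

7021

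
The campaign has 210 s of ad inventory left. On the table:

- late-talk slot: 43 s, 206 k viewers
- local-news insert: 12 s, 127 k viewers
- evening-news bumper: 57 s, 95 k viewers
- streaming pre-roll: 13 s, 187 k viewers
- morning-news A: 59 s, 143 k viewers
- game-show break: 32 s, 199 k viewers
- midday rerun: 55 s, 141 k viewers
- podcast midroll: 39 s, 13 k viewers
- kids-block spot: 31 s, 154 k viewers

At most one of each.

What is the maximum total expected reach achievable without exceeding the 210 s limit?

1016

Greedy by ratio would take late-talk slot + local-news insert + streaming pre-roll + game-show break + midday rerun + kids-block spot: 186 s used, total 1014.
Replace midday rerun with morning-news A: the trade gains 2 net, giving 1016 at 190 s.
Runner-up late-talk slot + local-news insert + streaming pre-roll + game-show break + midday rerun + kids-block spot tops out at 1014.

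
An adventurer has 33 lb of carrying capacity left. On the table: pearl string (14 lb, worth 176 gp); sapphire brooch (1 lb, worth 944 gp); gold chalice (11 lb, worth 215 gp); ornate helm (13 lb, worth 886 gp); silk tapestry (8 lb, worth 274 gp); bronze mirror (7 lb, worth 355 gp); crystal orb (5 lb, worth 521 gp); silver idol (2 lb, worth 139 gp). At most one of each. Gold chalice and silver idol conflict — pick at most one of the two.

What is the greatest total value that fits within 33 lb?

Taking sapphire brooch + ornate helm + bronze mirror + crystal orb + silver idol: 28 lb used, 2845 in value.

2845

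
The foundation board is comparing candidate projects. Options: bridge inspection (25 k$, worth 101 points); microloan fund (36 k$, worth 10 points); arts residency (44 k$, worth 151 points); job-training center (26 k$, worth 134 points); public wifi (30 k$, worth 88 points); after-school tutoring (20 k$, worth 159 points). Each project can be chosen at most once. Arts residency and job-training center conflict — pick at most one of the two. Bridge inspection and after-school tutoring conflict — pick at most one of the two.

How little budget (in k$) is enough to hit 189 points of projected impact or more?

Minimise k$ subject to total projected impact ≥ 189.
Taking job-training center + after-school tutoring gives 293 (≥ 189) for 46 k$.
No combination under 46 k$ hits 189.

46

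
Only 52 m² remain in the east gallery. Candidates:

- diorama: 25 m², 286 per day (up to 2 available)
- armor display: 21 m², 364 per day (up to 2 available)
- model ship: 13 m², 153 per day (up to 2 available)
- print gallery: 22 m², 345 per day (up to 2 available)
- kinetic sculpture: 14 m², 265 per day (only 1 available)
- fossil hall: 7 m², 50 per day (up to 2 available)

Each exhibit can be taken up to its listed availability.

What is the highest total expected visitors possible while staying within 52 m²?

782

Armor display + model ship + kinetic sculpture uses 48 of the 52 m² and totals 782.
No other feasible combination exceeds 782.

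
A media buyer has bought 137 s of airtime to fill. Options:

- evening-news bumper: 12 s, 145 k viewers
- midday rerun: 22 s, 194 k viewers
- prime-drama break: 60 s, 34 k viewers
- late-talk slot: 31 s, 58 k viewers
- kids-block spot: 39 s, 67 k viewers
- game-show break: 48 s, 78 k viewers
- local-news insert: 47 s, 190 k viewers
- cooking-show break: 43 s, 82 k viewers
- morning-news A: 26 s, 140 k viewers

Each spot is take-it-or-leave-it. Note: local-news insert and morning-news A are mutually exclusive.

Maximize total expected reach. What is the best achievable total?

Evening-news bumper + midday rerun + late-talk slot + cooking-show break + morning-news A uses 134 of the 137 s and totals 619.
The closest alternative, evening-news bumper + midday rerun + local-news insert + cooking-show break, reaches only 611.

619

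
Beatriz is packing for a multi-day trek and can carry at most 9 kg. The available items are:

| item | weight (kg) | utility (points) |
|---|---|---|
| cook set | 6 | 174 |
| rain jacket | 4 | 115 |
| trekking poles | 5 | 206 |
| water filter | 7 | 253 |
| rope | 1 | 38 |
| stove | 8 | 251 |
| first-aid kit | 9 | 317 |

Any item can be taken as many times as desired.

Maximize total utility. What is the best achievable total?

By utility per kg: trekking poles 41.20, rope 38.00, water filter 36.14 lead.
Taking trekking poles + 4×rope: 9 kg used, 358 in utility.
Every other selection either busts 9 kg or fails to beat 358.

358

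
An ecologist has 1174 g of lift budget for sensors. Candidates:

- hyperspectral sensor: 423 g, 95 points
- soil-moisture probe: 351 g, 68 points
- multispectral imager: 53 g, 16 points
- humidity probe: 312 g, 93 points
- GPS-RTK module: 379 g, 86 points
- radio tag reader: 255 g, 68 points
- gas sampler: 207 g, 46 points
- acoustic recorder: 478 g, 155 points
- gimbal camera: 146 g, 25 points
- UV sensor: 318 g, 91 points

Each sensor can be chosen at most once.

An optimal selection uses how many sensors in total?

4

The maximum data value within 1174 g is 355.
One optimal bundle: multispectral imager + humidity probe + acoustic recorder + UV sensor (1161 g).
Every optimal selection uses 4 sensors.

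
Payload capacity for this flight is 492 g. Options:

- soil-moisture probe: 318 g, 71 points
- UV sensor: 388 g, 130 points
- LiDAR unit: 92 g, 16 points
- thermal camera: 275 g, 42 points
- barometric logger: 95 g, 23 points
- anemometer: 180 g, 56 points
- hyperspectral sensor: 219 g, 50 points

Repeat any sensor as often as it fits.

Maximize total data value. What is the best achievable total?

Taking UV sensor + barometric logger: 483 g used, 153 in data value.
Every other selection either busts 492 g or fails to beat 153.

153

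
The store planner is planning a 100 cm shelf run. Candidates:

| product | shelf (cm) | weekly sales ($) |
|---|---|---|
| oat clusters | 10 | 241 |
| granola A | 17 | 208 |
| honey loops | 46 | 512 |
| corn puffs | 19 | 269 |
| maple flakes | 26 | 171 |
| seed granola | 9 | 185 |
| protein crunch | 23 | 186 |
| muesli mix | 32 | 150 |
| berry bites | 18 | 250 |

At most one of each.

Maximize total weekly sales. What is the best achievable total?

1396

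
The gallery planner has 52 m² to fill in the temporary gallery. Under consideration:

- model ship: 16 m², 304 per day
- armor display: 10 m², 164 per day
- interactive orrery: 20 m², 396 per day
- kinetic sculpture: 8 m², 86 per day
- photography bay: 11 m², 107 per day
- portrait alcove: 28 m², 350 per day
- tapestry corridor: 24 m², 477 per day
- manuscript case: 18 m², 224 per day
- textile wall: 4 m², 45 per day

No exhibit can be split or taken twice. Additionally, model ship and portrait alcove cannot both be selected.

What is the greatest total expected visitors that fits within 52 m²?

959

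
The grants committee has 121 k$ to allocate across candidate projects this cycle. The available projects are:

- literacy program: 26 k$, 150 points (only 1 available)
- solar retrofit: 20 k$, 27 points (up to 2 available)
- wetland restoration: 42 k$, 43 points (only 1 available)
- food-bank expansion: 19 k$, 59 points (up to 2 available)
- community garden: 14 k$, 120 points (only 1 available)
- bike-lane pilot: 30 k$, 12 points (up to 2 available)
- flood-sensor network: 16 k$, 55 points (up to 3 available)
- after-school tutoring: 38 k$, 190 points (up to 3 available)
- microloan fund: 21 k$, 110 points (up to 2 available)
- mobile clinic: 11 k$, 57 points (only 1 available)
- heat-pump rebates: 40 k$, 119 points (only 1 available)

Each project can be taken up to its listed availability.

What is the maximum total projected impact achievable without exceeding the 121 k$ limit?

680

Greedy by ratio would take literacy program + community garden + flood-sensor network + 2×microloan fund + mobile clinic: 109 k$ used, total 602.
The 27 k$ tied up in flood-sensor network and mobile clinic is better spent on after-school tutoring — total rises to 680 (120 k$).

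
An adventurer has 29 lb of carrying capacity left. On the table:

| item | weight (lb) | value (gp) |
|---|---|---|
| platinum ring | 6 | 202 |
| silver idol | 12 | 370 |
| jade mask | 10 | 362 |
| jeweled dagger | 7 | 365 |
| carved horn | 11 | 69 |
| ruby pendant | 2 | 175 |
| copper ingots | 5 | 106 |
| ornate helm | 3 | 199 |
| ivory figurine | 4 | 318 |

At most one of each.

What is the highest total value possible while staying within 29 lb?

1427

Density check — ruby pendant 87.50, ivory figurine 79.50, ornate helm 66.33, jeweled dagger 52.14 are the best per lb.
The ratio heuristic lands on jade mask + jeweled dagger + ruby pendant + ornate helm + ivory figurine (1419) but leaves 3 lb idle.
The 10 lb tied up in jade mask is better spent on silver idol — total rises to 1427 (28 lb).
The spare 1 lb is too small for any remaining item, and no exchange beats 1427.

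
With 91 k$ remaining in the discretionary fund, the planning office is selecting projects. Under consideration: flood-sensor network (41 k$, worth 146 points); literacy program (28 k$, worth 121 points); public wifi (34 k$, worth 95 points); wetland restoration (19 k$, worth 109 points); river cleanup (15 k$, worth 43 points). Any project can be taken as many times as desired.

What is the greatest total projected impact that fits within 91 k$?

479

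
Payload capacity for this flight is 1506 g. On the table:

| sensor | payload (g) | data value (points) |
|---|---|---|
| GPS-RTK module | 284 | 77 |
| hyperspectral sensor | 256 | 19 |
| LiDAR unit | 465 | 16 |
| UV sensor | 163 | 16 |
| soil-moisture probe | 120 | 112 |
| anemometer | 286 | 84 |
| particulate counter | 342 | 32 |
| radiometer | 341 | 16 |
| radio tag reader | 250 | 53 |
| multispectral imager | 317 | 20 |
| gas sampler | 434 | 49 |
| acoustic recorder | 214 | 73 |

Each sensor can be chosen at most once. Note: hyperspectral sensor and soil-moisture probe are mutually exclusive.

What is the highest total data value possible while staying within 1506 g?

Filling by ratio: GPS-RTK module + UV sensor + soil-moisture probe + anemometer + radio tag reader + acoustic recorder for 415, with 189 g left unused.
The 163 g tied up in UV sensor is better spent on particulate counter — total rises to 431 (1496 g).
Next best is GPS-RTK module + soil-moisture probe + anemometer + radio tag reader + multispectral imager + acoustic recorder at 419 (1471 g) — short by 12.

431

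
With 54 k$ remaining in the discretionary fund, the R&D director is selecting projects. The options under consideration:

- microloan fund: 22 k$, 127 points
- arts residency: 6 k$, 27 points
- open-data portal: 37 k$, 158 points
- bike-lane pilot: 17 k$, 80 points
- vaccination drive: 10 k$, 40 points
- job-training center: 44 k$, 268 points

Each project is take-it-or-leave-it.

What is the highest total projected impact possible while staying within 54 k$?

A density-first pass picks arts residency + job-training center — 295 at 50 k$.
Replace arts residency with vaccination drive: the trade gains 13 net, giving 308 at 54 k$.
No other feasible combination exceeds 308.

308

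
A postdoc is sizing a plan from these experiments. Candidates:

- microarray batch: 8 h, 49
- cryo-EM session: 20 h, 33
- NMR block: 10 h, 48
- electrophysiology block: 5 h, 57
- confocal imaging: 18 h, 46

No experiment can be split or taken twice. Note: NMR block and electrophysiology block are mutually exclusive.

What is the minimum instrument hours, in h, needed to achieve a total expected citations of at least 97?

13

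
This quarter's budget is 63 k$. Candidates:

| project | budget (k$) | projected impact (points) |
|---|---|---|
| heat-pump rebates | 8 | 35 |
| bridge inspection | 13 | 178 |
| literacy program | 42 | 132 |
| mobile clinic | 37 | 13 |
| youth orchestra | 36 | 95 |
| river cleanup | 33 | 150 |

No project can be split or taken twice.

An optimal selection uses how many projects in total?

3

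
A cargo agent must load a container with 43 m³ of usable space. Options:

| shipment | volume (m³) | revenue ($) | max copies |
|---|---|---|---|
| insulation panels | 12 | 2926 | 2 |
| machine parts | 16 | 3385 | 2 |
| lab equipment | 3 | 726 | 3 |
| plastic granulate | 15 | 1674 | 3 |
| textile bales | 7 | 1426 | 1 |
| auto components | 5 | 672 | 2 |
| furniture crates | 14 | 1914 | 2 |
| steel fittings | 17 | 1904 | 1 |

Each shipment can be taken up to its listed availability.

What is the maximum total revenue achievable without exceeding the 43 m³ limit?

9963

Greedy by ratio would take 2×insulation panels + 3×lab equipment + textile bales: 40 m³ used, total 9456.
Dropping 2×lab equipment and textile bales frees 13 m³; slotting in machine parts (16 m³) lifts the total to 9963 at 43 m³.
Nothing else within 43 m³ beats 9963.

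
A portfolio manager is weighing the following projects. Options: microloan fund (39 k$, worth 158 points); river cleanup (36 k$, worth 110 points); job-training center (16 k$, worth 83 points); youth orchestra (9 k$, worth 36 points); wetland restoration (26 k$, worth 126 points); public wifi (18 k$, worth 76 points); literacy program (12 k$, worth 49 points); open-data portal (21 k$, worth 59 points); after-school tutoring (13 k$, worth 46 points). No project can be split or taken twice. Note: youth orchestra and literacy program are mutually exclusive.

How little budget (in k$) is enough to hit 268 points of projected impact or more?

60

Minimise k$ subject to total projected impact ≥ 268.
job-training center + wetland restoration + public wifi reaches 285 using 60 k$.
Below 60 k$ the best achievable stays under 268.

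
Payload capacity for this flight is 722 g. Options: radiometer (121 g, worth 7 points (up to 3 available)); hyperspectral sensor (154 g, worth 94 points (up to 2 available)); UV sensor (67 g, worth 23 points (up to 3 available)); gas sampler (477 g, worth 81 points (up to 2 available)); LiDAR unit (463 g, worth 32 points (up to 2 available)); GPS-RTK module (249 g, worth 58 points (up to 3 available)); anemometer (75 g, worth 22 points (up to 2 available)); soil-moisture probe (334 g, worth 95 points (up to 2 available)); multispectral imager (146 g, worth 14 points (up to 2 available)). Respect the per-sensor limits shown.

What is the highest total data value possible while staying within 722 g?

The ratio heuristic lands on 2×hyperspectral sensor + 3×UV sensor + 2×anemometer (301) but leaves 63 g idle.
The 284 g tied up in 2×UV sensor and 2×anemometer is better spent on soil-moisture probe — total rises to 306 (709 g).
No other feasible combination exceeds 306.

306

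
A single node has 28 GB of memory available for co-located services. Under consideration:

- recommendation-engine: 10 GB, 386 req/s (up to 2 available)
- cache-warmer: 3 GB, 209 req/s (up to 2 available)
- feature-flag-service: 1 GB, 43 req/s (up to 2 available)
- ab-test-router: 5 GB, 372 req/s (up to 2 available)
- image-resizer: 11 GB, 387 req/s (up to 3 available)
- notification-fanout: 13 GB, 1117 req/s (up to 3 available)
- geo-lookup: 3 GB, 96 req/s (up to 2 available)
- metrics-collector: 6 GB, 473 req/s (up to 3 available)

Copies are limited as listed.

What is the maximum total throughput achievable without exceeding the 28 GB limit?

2320

Ranking by ratio (throughput/GB): notification-fanout 85.92, metrics-collector 78.83, ab-test-router 74.40.
Best packing: 2×feature-flag-service + 2×notification-fanout — 28 GB, 2320 total.
Nothing else within 28 GB beats 2320.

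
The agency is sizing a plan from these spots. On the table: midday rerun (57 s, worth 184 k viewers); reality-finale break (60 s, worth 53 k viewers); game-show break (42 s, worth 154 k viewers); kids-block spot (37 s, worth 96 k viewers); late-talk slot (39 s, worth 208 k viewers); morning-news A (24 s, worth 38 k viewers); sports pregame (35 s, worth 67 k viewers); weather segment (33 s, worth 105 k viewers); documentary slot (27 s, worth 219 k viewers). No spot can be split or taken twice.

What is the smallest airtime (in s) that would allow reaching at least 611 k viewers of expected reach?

Minimise s subject to total expected reach ≥ 611.
Taking midday rerun + late-talk slot + documentary slot gives 611 (≥ 611) for 123 s.
Any bundle with less than 123 s falls short of 611.

123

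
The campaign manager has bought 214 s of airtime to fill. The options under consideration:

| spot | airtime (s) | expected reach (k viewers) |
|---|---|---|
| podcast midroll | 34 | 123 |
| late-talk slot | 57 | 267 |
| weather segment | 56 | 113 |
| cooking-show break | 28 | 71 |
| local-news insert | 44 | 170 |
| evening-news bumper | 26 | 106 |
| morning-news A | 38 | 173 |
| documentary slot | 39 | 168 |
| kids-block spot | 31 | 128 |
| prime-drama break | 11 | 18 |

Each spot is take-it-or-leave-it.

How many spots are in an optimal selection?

5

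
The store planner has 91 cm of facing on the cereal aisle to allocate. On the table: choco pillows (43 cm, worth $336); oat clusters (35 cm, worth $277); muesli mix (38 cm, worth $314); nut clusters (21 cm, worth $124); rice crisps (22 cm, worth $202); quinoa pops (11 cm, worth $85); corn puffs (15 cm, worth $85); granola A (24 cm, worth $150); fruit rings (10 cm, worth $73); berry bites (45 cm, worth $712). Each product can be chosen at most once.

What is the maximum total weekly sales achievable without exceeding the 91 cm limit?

1074

Filling by ratio: rice crisps + quinoa pops + fruit rings + berry bites for 1072, with 3 cm left unused.
Dropping rice crisps and fruit rings frees 32 cm; slotting in oat clusters (35 cm) lifts the total to 1074 at 91 cm.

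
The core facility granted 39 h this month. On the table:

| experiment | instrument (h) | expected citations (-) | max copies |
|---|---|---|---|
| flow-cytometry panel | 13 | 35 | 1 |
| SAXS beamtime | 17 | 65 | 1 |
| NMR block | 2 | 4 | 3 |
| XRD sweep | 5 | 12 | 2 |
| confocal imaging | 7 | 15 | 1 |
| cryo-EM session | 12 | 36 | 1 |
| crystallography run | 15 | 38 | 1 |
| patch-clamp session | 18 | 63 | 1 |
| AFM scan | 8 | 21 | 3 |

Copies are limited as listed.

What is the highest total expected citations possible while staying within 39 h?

136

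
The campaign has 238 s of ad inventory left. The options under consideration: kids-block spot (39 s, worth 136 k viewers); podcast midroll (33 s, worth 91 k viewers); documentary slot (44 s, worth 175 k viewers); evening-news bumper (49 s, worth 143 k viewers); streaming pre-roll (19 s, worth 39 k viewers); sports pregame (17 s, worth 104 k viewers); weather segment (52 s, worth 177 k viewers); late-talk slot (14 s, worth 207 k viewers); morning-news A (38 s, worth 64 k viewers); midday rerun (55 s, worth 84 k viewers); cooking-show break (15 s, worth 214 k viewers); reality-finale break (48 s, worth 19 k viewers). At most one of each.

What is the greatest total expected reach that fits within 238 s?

1156

Ranking by ratio (expected reach/s): late-talk slot 14.79, cooking-show break 14.27, sports pregame 6.12.
Kids-block spot + documentary slot + evening-news bumper + sports pregame + weather segment + late-talk slot + cooking-show break uses 230 of the 238 s and totals 1156.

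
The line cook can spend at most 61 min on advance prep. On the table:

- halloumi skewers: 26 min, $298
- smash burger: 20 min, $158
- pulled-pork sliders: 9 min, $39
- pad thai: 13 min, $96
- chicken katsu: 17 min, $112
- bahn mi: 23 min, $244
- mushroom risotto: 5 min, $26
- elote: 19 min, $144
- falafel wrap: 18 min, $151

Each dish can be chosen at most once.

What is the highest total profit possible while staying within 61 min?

The ratio heuristic lands on halloumi skewers + bahn mi + mushroom risotto (568) but leaves 7 min idle.
Replace mushroom risotto with pulled-pork sliders: the trade gains 13 net, giving 581 at 58 min.
Next best is halloumi skewers + bahn mi + mushroom risotto at 568 (54 min) — short by 13.

581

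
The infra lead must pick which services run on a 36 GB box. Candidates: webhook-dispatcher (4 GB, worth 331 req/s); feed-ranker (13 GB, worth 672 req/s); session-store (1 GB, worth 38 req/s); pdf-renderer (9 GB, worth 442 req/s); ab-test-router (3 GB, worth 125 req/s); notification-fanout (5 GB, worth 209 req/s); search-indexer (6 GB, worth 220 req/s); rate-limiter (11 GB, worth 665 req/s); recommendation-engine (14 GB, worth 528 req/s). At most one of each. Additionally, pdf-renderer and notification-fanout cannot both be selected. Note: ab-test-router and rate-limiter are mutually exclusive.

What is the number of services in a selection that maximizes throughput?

Optimal total is 1926.
webhook-dispatcher + feed-ranker + session-store + search-indexer + rate-limiter hits 1926 at 35 GB.
All optima have 5 services.

5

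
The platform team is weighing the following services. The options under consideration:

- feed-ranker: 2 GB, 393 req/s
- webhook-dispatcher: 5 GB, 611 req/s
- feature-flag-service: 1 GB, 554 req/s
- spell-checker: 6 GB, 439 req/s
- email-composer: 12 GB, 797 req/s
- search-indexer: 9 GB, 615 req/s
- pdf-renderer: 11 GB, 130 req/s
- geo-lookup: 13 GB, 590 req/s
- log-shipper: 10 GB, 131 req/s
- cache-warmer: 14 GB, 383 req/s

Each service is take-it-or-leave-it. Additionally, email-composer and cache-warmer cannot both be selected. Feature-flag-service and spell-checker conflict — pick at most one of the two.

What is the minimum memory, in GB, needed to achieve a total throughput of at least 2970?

29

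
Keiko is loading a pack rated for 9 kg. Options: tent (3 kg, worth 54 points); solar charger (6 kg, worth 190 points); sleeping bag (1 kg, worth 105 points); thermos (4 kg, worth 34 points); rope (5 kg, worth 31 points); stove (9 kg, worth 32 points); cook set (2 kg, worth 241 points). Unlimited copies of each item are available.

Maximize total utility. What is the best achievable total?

Taking sleeping bag + 4×cook set: 9 kg used, 1069 in utility.
No other feasible combination exceeds 1069.

1069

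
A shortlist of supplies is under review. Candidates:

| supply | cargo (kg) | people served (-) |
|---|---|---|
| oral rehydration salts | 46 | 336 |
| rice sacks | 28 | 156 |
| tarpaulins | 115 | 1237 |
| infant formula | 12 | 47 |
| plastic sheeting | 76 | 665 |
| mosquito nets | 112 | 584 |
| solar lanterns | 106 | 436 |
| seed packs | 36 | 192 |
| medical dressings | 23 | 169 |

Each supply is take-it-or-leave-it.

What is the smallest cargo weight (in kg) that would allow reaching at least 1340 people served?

138

Look for the lowest-cargo combination reaching 1340.
tarpaulins + medical dressings: 1406 people served at 138 kg.
No combination under 138 kg hits 1340.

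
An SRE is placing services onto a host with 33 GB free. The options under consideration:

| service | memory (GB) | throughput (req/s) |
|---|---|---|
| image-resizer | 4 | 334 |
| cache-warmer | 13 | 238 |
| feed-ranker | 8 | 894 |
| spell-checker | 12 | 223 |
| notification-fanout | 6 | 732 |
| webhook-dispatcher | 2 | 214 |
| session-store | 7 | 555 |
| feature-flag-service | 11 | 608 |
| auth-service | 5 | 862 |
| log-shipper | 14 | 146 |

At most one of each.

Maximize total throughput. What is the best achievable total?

3591

The ratio ordering already packs tightly: image-resizer + feed-ranker + notification-fanout + webhook-dispatcher + session-store + auth-service, 32 GB, 3591.
An exhaustive check of the 1024 subsets confirms 3591.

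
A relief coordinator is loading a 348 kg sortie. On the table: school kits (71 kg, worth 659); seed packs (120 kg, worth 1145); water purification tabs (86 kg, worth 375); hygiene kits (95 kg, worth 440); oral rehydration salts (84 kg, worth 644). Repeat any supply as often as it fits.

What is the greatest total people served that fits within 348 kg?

3122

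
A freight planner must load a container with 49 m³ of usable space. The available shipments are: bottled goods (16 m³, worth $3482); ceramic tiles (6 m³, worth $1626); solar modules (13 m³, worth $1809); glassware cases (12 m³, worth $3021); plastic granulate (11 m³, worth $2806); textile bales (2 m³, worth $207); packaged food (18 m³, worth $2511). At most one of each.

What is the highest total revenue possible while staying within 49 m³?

Density check — ceramic tiles 271.00, plastic granulate 255.09, glassware cases 251.75, bottled goods 217.62 are the best per m³.
Best packing: bottled goods + ceramic tiles + glassware cases + plastic granulate + textile bales — 47 m³, 11142 total.
Next best is bottled goods + ceramic tiles + glassware cases + plastic granulate at 10935 (45 m³) — short by 207.

11142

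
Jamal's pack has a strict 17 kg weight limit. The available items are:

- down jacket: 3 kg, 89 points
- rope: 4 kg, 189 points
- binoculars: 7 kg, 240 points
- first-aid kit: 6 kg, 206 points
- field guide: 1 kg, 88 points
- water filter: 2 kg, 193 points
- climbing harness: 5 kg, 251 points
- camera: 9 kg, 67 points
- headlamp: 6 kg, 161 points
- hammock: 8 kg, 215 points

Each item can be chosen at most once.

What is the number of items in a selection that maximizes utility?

4

Best achievable utility is 839.
rope + first-aid kit + water filter + climbing harness hits 839 at 17 kg.
Any selection reaching 839 contains exactly 4 items.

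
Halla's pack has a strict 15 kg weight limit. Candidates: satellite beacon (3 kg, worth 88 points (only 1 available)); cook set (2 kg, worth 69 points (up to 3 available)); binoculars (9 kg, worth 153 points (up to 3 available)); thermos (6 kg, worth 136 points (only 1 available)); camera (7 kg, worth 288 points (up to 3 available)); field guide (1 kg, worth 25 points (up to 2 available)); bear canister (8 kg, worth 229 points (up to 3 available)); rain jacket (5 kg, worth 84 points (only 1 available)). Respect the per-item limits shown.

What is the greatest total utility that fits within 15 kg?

Taking 2×camera + field guide: 15 kg used, 601 in utility.
Every other selection either busts 15 kg or exceeds an availability limit or fails to beat 601.

601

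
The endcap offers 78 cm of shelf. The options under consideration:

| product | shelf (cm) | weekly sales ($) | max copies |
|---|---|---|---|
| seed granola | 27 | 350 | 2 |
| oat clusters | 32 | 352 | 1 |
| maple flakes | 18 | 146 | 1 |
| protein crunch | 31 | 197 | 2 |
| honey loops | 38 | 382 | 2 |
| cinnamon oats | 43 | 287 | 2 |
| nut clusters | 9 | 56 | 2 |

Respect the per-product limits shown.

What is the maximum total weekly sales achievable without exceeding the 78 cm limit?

Taking the top-ratio products first gives 2×seed granola + maple flakes for 846 (72 cm).
Replace seed granola with oat clusters: the trade gains 2 net, giving 848 at 77 cm.
The spare 1 cm is too small for any remaining product, and no exchange beats 848.

848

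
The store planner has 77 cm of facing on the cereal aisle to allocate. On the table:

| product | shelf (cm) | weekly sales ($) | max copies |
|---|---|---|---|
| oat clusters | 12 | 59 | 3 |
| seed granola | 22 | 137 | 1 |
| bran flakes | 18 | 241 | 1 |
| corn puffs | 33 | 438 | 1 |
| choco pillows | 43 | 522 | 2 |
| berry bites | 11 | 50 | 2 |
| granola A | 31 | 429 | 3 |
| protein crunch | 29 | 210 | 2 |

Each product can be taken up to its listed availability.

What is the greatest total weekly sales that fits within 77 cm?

960

Density check — granola A 13.84, bran flakes 13.39, corn puffs 13.27, choco pillows 12.14 are the best per cm.
Taking the top-ratio products first gives oat clusters + 2×granola A for 917 (74 cm).
The 74 cm tied up in oat clusters and 2×granola A is better spent on corn puffs + choco pillows — total rises to 960 (76 cm).
Every other selection either busts 77 cm or exceeds an availability limit or fails to beat 960.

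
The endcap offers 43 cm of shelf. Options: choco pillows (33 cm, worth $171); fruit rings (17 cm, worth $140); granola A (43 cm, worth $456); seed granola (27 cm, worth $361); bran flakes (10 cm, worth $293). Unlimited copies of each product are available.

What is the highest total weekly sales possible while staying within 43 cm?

1172

The ratio ordering already packs tightly: 4×bran flakes, 40 cm, 1172.
Every other selection either busts 43 cm or fails to beat 1172.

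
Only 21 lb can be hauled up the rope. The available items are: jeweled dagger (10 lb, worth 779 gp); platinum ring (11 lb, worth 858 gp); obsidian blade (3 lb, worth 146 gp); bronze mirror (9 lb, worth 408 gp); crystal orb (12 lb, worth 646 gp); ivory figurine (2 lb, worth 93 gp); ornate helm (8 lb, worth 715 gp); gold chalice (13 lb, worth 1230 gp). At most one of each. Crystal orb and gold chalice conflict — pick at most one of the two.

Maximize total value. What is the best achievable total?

Ornate helm + gold chalice uses 21 of the 21 lb and totals 1945.

1945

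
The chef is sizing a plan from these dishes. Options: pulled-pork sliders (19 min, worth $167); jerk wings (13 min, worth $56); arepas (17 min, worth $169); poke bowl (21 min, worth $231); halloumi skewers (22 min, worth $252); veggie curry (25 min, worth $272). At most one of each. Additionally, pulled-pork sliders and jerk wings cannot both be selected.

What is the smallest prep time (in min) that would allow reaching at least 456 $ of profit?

43

Minimise min subject to total profit ≥ 456.
Taking poke bowl + halloumi skewers gives 483 (≥ 456) for 43 min.
Any bundle with less than 43 min falls short of 456.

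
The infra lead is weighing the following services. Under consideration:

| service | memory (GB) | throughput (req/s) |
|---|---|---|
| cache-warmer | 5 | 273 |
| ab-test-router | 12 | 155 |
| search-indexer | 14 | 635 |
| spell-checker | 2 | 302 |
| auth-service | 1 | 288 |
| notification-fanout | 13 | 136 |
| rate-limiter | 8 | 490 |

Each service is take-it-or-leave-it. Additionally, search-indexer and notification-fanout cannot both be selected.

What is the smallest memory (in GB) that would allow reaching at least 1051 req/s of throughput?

11

Minimise GB subject to total throughput ≥ 1051.
spell-checker + auth-service + rate-limiter reaches 1080 using 11 GB.
Below 11 GB the best achievable stays under 1051.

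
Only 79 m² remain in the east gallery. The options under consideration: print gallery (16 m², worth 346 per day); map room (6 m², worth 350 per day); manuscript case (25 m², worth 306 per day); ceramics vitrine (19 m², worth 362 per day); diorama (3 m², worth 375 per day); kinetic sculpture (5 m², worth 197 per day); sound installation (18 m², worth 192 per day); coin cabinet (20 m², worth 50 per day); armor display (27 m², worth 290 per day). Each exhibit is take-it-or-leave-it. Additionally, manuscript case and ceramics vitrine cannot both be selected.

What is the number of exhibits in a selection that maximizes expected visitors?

6

Best achievable expected visitors is 1920.
print gallery + map room + ceramics vitrine + diorama + kinetic sculpture + armor display hits 1920 at 76 m².
All optima have 6 exhibits.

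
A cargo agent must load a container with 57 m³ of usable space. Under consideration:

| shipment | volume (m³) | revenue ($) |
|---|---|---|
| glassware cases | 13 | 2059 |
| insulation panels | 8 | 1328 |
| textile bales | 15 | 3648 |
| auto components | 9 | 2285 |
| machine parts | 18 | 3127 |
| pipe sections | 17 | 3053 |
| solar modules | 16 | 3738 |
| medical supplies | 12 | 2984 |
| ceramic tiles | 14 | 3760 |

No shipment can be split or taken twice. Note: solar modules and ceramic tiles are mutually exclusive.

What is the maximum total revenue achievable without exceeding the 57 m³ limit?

12820

By revenue per m³: ceramic tiles 268.57, auto components 253.89, medical supplies 248.67 lead.
Greedy by ratio would take textile bales + auto components + medical supplies + ceramic tiles: 50 m³ used, total 12677.
Replace medical supplies with machine parts: the trade gains 143 net, giving 12820 at 56 m³.
No other feasible combination exceeds 12820.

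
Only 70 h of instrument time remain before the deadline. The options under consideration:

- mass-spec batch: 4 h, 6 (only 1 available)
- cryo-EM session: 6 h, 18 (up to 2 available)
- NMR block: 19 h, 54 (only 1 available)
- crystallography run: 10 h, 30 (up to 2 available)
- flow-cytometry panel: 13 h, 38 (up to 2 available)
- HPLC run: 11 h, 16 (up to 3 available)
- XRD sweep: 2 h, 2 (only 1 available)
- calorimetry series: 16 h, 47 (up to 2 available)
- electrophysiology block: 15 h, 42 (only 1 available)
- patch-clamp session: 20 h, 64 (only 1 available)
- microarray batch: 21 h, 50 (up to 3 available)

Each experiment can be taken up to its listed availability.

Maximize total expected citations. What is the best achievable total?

Density check — patch-clamp session 3.20, cryo-EM session 3.00, crystallography run 3.00, calorimetry series 2.94 are the best per h.
Greedy by ratio would take 2×cryo-EM session + 2×crystallography run + XRD sweep + calorimetry series + patch-clamp session: 70 h used, total 209.
But 2×cryo-EM session + crystallography run + flow-cytometry panel + electrophysiology block + patch-clamp session fits in 70 h and reaches 210.
Nothing else within 70 h beats 210.

210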